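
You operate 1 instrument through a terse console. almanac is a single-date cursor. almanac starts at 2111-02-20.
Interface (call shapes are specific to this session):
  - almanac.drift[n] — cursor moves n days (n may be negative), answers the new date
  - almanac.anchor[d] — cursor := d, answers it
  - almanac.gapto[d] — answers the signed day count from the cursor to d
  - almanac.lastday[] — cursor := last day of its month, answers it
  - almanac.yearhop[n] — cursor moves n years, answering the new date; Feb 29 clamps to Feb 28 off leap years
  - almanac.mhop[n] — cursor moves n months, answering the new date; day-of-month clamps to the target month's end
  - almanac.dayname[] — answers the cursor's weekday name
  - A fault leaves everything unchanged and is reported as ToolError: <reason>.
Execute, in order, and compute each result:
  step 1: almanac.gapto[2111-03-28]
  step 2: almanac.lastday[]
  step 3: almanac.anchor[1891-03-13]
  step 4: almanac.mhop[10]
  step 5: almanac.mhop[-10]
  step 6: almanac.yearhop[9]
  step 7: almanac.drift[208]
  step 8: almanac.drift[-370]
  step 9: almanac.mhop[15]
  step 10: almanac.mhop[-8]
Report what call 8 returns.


Answer: 1899-10-02

Derivation:
>> gapto(2111-03-28)
<< 36
>> lastday()
<< 2111-02-28
>> anchor(1891-03-13)
<< 1891-03-13
>> mhop(10)
<< 1892-01-13
>> mhop(-10)
<< 1891-03-13
>> yearhop(9)
<< 1900-03-13
>> drift(208)
<< 1900-10-07
>> drift(-370)
<< 1899-10-02
>> mhop(15)
<< 1901-01-02
>> mhop(-8)
<< 1900-05-02


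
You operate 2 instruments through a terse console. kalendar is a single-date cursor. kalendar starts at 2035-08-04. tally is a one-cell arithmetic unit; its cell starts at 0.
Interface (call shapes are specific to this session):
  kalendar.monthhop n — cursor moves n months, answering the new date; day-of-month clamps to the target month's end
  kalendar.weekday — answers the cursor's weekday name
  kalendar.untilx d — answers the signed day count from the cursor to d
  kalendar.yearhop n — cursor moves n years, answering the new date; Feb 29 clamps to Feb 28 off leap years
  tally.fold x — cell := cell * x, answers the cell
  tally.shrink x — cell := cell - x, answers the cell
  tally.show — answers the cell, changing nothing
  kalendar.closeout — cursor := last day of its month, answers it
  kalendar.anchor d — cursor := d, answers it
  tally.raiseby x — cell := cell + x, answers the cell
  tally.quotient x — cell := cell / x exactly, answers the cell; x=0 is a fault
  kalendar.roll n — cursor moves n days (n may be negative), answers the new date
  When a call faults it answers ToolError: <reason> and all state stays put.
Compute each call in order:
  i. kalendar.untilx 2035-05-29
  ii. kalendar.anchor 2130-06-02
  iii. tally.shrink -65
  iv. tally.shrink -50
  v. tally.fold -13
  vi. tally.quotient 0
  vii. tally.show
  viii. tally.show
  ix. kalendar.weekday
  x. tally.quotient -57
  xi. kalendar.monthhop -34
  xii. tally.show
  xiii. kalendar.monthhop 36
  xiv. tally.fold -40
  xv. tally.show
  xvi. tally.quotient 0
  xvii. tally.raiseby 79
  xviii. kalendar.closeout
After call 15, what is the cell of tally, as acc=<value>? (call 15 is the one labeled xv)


Answer: acc=-59800/57

Derivation:
·→ kalendar.untilx(2035-05-29)
·← -67
·→ kalendar.anchor(2130-06-02)
·← 2130-06-02
·→ tally.shrink(-65)
·← 65
·→ tally.shrink(-50)
·← 115
·→ tally.fold(-13)
·← -1495
·→ tally.quotient(0)
·← ToolError: division by zero
·→ tally.show()
·← -1495
·→ tally.show()
·← -1495
·→ kalendar.weekday()
·← Friday
·→ tally.quotient(-57)
·← 1495/57
·→ kalendar.monthhop(-34)
·← 2127-08-02
·→ tally.show()
·← 1495/57
·→ kalendar.monthhop(36)
·← 2130-08-02
·→ tally.fold(-40)
·← -59800/57
·→ tally.show()
·← -59800/57
·→ tally.quotient(0)
·← ToolError: division by zero
·→ tally.raiseby(79)
·← -55297/57
·→ kalendar.closeout()
·← 2130-08-31


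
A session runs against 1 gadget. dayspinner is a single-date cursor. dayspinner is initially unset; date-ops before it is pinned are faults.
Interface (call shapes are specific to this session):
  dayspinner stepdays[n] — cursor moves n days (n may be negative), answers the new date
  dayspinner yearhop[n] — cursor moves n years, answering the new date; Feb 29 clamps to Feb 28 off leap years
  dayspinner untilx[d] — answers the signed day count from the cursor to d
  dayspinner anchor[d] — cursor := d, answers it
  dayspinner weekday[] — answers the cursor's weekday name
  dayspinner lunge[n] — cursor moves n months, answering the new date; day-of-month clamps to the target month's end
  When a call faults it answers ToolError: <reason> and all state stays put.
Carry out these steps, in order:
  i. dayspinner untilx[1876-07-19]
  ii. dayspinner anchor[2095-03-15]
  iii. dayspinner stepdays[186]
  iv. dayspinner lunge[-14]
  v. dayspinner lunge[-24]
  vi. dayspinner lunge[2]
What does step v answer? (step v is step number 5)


→ dayspinner untilx(d: 1876-07-19)
← ToolError: no date set
→ dayspinner anchor(d: 2095-03-15)
← 2095-03-15
→ dayspinner stepdays(n: 186)
← 2095-09-17
→ dayspinner lunge(n: -14)
← 2094-07-17
→ dayspinner lunge(n: -24)
← 2092-07-17
→ dayspinner lunge(n: 2)
← 2092-09-17

Answer: 2092-07-17


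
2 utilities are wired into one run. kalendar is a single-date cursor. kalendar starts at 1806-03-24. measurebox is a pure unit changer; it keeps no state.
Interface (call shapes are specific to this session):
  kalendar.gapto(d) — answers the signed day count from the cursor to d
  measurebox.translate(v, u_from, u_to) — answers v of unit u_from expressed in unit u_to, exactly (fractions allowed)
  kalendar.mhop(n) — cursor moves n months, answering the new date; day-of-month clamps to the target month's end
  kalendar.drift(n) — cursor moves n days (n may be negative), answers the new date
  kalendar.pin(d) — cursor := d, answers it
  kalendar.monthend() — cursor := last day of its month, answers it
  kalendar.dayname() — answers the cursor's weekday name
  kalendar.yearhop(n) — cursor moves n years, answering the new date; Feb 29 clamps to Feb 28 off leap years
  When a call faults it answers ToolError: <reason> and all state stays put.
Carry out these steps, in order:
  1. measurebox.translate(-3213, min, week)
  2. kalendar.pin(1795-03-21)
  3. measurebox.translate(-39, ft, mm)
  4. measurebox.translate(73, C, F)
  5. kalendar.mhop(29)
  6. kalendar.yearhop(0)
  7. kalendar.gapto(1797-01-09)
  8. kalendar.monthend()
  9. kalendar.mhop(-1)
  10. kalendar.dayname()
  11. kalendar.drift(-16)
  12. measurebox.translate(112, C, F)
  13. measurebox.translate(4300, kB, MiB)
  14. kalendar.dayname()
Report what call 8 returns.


Using measurebox.translate(v='-3213', u_from='min', u_to='week'): -51/160.
Then kalendar.pin(d='1795-03-21'), → 1795-03-21.
I try measurebox.translate(v='-39', u_from='ft', u_to='mm'), which returns -59436/5.
Next I call measurebox.translate(v='73', u_from='C', u_to='F'), — result: 817/5.
I try kalendar.mhop(n='29'), — result: 1797-08-21.
Using kalendar.yearhop(n='0'), giving 1797-08-21.
I try kalendar.gapto(d='1797-01-09'), and observe -224.
Calling kalendar.monthend(), and get 1797-08-31.
I try kalendar.mhop(n='-1'), and get 1797-07-31.
Invoking kalendar.dayname, yielding Monday.
Calling kalendar.drift(n='-16'), yielding 1797-07-15.
I invoke measurebox.translate(v='112', u_from='C', u_to='F'), and observe 1168/5.
I use measurebox.translate(v='4300', u_from='kB', u_to='MiB'): 134375/32768.
Calling kalendar.dayname, — result: Saturday.

Answer: 1797-08-31


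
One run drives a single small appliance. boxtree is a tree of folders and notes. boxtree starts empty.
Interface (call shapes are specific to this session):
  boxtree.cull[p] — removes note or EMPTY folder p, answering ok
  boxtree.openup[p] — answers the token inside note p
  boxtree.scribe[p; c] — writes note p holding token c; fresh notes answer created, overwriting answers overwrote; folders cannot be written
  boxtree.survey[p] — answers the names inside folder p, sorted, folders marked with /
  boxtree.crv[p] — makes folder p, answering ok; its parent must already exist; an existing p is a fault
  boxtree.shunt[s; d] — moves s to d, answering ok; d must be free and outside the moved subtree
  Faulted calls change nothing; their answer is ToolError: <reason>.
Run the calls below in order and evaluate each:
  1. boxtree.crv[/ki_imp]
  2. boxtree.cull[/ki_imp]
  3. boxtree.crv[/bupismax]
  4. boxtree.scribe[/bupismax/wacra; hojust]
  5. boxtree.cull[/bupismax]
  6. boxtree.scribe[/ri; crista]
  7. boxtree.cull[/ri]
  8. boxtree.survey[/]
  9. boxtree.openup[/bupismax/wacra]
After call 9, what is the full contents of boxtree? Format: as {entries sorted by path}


// crv(p=/ki_imp) : ok
// cull(p=/ki_imp) : ok
// crv(p=/bupismax) : ok
// scribe(p=/bupismax/wacra, c=hojust) : created
// cull(p=/bupismax) : ToolError: not empty
// scribe(p=/ri, c=crista) : created
// cull(p=/ri) : ok
// survey(p=/) : [bupismax/]
// openup(p=/bupismax/wacra) : hojust

Answer: {bupismax/, bupismax/wacra=hojust}


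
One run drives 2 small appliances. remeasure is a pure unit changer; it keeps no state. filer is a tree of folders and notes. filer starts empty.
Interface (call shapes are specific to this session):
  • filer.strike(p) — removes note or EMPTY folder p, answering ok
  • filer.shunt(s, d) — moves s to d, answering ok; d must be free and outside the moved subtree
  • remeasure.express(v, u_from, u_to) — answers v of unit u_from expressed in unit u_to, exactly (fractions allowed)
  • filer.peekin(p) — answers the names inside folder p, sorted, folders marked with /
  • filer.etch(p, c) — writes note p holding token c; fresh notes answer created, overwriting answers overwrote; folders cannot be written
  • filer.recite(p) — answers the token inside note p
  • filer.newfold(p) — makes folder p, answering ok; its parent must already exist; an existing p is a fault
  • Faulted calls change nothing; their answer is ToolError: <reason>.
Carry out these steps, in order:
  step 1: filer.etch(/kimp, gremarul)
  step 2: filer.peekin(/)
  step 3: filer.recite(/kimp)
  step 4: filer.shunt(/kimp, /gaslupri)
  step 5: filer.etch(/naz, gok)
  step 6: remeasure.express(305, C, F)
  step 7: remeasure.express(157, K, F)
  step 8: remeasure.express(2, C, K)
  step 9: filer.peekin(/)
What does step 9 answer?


Answer: [gaslupri, naz]

Derivation:
Act: etch[p=/kimp; c=gremarul]
Obs: created
Act: peekin[p=/]
Obs: [kimp]
Act: recite[p=/kimp]
Obs: gremarul
Act: shunt[s=/kimp; d=/gaslupri]
Obs: ok
Act: etch[p=/naz; c=gok]
Obs: created
Act: express[v=305; u_from=C; u_to=F]
Obs: 581
Act: express[v=157; u_from=K; u_to=F]
Obs: -17707/100
Act: express[v=2; u_from=C; u_to=K]
Obs: 5503/20
Act: peekin[p=/]
Obs: [gaslupri, naz]


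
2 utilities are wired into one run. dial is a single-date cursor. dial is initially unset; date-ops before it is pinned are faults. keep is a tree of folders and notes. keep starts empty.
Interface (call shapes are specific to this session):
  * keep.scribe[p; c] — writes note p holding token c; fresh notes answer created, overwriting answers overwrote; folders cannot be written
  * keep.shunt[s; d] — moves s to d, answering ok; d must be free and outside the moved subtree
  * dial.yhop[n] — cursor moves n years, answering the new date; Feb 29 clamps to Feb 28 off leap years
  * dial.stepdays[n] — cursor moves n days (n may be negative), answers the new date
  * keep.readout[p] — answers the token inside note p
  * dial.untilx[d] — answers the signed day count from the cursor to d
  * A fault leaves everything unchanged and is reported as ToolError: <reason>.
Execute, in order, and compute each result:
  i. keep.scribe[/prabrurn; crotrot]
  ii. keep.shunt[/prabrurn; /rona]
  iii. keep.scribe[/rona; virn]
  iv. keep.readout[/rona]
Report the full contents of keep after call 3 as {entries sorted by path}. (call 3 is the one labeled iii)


Answer: {rona=virn}

Derivation:
>> scribe(p: /prabrurn, c: crotrot)
<< created
>> shunt(s: /prabrurn, d: /rona)
<< ok
>> scribe(p: /rona, c: virn)
<< overwrote
>> readout(p: /rona)
<< virn


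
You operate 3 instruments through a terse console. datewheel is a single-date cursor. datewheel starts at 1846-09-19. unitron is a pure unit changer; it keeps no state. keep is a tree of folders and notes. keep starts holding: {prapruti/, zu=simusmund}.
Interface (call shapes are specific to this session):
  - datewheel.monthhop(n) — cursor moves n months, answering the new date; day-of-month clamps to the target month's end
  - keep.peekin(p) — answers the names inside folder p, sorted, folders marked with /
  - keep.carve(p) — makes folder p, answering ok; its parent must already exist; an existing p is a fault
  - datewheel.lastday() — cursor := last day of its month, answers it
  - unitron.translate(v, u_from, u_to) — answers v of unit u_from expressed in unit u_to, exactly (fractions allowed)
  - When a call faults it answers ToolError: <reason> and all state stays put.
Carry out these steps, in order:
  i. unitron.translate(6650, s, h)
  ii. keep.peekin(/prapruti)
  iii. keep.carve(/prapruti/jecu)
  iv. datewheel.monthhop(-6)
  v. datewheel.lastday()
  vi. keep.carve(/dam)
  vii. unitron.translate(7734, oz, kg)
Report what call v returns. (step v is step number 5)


Answer: 1846-03-31

Derivation:
·→ unitron.translate(v='6650', u_from='s', u_to='h')
·← 133/72
·→ keep.peekin(p='/prapruti')
·← []
·→ keep.carve(p='/prapruti/jecu')
·← ok
·→ datewheel.monthhop(n='-6')
·← 1846-03-19
·→ datewheel.lastday()
·← 1846-03-31
·→ keep.carve(p='/dam')
·← ok
·→ unitron.translate(v='7734', u_from='oz', u_to='kg')
·← 175404169479/800000000


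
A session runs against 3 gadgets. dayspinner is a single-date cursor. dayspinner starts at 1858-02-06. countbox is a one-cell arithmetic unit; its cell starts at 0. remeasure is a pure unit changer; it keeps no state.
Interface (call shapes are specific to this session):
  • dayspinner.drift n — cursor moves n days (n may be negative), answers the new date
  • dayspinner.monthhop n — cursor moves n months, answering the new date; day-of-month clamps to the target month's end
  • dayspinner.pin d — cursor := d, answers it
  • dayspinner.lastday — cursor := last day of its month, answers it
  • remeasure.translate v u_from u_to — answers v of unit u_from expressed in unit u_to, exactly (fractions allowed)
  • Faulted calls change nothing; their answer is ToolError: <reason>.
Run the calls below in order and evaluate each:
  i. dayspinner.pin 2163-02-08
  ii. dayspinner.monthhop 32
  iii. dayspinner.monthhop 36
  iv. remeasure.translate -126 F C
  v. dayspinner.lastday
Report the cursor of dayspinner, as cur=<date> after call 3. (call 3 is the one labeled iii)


;; dayspinner.pin(d=2163-02-08) : 2163-02-08
;; dayspinner.monthhop(n=32) : 2165-10-08
;; dayspinner.monthhop(n=36) : 2168-10-08
;; remeasure.translate(v=-126, u_from=F, u_to=C) : -790/9
;; dayspinner.lastday() : 2168-10-31

Answer: cur=2168-10-08


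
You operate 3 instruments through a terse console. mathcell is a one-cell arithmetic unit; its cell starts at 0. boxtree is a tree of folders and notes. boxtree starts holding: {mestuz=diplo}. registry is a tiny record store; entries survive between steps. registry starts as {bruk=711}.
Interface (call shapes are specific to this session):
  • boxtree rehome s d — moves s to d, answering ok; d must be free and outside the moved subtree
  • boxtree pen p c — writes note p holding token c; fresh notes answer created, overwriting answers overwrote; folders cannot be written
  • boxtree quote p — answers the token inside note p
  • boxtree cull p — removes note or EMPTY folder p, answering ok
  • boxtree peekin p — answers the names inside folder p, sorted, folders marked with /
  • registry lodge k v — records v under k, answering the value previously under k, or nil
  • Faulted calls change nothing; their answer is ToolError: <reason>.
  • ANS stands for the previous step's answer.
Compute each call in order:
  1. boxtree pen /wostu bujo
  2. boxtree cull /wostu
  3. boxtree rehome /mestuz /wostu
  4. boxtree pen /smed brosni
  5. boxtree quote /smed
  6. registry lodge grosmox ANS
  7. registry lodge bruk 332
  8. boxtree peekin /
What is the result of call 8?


~$ boxtree pen /wostu bujo
= created
~$ boxtree cull /wostu
= ok
~$ boxtree rehome /mestuz /wostu
= ok
~$ boxtree pen /smed brosni
= created
~$ boxtree quote /smed
= brosni
~$ registry lodge grosmox ANS
= nil
~$ registry lodge bruk 332
= 711
~$ boxtree peekin /
= [smed, wostu]

Answer: [smed, wostu]


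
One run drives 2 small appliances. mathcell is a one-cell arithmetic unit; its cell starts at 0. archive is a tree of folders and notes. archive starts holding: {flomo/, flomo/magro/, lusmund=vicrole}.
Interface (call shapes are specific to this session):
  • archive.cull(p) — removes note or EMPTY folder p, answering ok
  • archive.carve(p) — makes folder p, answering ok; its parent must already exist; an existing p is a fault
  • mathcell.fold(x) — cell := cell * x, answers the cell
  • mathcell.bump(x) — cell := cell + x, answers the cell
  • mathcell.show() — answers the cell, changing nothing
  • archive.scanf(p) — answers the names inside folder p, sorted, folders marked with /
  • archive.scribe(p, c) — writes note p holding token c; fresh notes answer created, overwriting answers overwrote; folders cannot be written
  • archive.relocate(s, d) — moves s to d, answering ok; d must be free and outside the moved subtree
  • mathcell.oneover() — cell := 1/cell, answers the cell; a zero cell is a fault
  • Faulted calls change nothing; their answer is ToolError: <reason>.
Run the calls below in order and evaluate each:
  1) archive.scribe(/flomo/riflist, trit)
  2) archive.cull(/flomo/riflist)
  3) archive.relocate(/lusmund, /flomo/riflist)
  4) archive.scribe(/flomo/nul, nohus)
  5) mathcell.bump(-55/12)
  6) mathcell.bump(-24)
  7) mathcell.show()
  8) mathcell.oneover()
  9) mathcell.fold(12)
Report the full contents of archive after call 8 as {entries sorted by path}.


Answer: {flomo/, flomo/magro/, flomo/nul=nohus, flomo/riflist=vicrole}

Derivation:
[in] archive.scribe p='/flomo/riflist' c='trit'
:: created
[in] archive.cull p='/flomo/riflist'
:: ok
[in] archive.relocate s='/lusmund' d='/flomo/riflist'
:: ok
[in] archive.scribe p='/flomo/nul' c='nohus'
:: created
[in] mathcell.bump x='-55/12'
:: -55/12
[in] mathcell.bump x='-24'
:: -343/12
[in] mathcell.show
:: -343/12
[in] mathcell.oneover
:: -12/343
[in] mathcell.fold x='12'
:: -144/343


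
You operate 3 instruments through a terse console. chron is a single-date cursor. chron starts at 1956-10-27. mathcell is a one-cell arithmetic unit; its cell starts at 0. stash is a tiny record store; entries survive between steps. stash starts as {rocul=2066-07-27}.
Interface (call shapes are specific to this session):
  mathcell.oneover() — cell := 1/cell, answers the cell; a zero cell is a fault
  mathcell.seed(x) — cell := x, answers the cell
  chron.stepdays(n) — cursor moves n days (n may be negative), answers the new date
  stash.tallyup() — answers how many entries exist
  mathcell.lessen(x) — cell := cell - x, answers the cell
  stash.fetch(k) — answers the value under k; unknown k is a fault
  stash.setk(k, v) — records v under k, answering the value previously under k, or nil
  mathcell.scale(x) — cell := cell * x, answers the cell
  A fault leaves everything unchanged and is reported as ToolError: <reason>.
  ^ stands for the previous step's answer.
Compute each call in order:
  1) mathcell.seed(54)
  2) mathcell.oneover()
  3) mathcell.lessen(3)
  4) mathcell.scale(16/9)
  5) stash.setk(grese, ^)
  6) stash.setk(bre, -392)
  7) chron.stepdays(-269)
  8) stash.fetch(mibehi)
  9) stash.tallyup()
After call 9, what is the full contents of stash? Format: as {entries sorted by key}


CALL seed[54]
RET  54
CALL oneover[]
RET  1/54
CALL lessen[3]
RET  -161/54
CALL scale[16/9]
RET  -1288/243
CALL setk[grese; ^]
RET  nil
CALL setk[bre; -392]
RET  nil
CALL stepdays[-269]
RET  1956-02-01
CALL fetch[mibehi]
RET  ToolError: no such key mibehi
CALL tallyup[]
RET  3

Answer: {bre=-392, grese=-1288/243, rocul=2066-07-27}


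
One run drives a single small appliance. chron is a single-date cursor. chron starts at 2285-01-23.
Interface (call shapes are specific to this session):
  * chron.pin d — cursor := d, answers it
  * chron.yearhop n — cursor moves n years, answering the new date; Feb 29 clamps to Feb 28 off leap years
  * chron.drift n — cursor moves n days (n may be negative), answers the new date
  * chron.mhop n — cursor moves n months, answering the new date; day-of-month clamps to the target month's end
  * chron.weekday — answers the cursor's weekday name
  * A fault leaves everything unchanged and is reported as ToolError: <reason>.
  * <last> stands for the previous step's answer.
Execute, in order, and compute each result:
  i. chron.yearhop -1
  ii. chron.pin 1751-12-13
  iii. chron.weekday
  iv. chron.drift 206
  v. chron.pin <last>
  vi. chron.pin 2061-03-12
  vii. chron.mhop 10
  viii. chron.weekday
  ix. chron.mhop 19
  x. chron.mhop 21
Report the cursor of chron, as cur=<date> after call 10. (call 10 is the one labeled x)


Answer: cur=2065-05-12

Derivation:
> chron.yearhop -1
:: 2284-01-23
> chron.pin 1751-12-13
:: 1751-12-13
> chron.weekday
:: Monday
> chron.drift 206
:: 1752-07-06
> chron.pin <last>
:: 1752-07-06
> chron.pin 2061-03-12
:: 2061-03-12
> chron.mhop 10
:: 2062-01-12
> chron.weekday
:: Thursday
> chron.mhop 19
:: 2063-08-12
> chron.mhop 21
:: 2065-05-12


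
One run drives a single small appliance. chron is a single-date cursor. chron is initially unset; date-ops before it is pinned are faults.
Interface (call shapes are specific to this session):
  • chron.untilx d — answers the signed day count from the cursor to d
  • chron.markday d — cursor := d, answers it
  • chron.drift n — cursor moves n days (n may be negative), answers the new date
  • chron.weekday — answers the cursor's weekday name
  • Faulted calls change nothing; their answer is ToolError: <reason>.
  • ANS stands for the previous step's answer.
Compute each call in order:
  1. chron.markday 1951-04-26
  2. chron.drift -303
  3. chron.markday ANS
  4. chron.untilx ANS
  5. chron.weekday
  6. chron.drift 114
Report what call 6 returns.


>> markday(d='1951-04-26')
<< 1951-04-26
>> drift(n='-303')
<< 1950-06-27
>> markday(d='ANS')
<< 1950-06-27
>> untilx(d='ANS')
<< 0
>> weekday()
<< Tuesday
>> drift(n='114')
<< 1950-10-19

Answer: 1950-10-19


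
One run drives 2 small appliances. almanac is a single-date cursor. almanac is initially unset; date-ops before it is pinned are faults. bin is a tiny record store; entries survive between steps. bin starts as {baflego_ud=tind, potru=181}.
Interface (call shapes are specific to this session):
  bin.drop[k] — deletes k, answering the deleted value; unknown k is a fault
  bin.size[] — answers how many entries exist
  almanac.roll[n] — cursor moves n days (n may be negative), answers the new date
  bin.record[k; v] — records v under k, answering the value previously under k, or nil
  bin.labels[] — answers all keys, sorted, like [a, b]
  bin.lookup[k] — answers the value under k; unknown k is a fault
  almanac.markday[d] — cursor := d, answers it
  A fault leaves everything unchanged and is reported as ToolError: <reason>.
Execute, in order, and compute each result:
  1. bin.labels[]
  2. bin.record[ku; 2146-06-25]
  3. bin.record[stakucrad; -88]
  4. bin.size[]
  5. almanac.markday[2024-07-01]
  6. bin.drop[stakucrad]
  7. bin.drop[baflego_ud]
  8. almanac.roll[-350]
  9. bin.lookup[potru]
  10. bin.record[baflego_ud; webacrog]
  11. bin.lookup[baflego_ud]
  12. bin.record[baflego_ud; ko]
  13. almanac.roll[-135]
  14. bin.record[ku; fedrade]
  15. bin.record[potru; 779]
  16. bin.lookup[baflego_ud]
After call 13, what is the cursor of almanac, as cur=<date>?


Answer: cur=2023-03-04

Derivation:
[in] labels
  [baflego_ud, potru]
[in] record k: ku v: 2146-06-25
  nil
[in] record k: stakucrad v: -88
  nil
[in] size
  4
[in] markday d: 2024-07-01
  2024-07-01
[in] drop k: stakucrad
  -88
[in] drop k: baflego_ud
  tind
[in] roll n: -350
  2023-07-17
[in] lookup k: potru
  181
[in] record k: baflego_ud v: webacrog
  nil
[in] lookup k: baflego_ud
  webacrog
[in] record k: baflego_ud v: ko
  webacrog
[in] roll n: -135
  2023-03-04
[in] record k: ku v: fedrade
  2146-06-25
[in] record k: potru v: 779
  181
[in] lookup k: baflego_ud
  ko


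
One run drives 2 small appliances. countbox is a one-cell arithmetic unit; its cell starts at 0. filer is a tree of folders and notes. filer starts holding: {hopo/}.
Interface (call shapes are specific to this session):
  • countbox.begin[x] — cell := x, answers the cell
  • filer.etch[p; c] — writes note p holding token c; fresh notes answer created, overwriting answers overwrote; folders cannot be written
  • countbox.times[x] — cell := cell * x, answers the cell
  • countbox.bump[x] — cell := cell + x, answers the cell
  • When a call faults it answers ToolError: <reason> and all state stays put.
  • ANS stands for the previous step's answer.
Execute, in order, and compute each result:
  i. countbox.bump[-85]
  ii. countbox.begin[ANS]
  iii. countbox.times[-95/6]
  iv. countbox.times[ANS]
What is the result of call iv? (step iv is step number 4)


Answer: 65205625/36

Derivation:
Do: bump[x='-85']
See: -85
Do: begin[x='ANS']
See: -85
Do: times[x='-95/6']
See: 8075/6
Do: times[x='ANS']
See: 65205625/36


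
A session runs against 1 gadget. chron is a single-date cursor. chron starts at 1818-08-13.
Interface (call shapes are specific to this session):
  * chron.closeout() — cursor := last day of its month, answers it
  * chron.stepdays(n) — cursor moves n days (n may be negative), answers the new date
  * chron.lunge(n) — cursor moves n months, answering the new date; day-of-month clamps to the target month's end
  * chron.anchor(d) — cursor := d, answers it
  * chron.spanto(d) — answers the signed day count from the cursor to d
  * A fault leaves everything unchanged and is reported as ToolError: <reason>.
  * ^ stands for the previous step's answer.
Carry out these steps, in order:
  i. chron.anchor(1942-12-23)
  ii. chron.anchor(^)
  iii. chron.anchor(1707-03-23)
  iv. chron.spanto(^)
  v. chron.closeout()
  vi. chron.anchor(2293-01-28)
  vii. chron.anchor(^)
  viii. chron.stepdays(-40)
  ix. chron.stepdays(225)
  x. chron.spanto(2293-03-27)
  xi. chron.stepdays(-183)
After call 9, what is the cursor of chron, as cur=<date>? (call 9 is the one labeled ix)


Invoking chron.anchor using d=1942-12-23, → 1942-12-23.
Using chron.anchor using d=^, giving 1942-12-23.
Calling chron.anchor using d=1707-03-23, and get 1707-03-23.
Using chron.spanto using d=^, and get 0.
I run chron.closeout, which returns 1707-03-31.
I call chron.anchor using d=2293-01-28, — result: 2293-01-28.
Invoking chron.anchor using d=^, and see 2293-01-28.
I invoke chron.stepdays using n=-40, yielding 2292-12-19.
I run chron.stepdays using n=225, giving 2293-08-01.
I try chron.spanto using d=2293-03-27, and observe -127.
I run chron.stepdays using n=-183, and get 2293-01-30.

Answer: cur=2293-08-01


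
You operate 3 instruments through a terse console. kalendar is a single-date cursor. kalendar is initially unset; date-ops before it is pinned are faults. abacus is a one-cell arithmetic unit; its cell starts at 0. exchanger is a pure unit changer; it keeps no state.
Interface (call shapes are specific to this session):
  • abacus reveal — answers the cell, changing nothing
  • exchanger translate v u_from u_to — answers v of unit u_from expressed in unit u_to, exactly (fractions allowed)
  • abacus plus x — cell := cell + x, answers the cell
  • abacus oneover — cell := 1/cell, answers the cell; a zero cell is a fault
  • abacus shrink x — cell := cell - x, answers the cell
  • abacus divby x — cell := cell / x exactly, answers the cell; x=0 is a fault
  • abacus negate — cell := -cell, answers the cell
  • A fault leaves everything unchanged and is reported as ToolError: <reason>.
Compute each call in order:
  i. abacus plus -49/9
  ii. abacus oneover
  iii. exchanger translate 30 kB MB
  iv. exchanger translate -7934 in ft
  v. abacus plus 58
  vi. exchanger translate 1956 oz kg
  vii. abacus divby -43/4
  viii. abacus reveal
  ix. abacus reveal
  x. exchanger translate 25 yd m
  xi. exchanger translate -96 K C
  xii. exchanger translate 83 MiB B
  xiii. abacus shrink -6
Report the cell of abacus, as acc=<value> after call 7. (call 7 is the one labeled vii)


Next I call abacus plus(x=-49/9), yielding -49/9.
I try abacus oneover, — result: -9/49.
I call exchanger translate(v=30, u_from=kB, u_to=MB), — result: 3/100.
Next I call exchanger translate(v=-7934, u_from=in, u_to=ft), yielding -3967/6.
I invoke abacus plus(x=58), — result: 2833/49.
Invoking exchanger translate(v=1956, u_from=oz, u_to=kg), giving 22180666893/400000000.
Next I call abacus divby(x=-43/4), which returns -11332/2107.
Invoking abacus reveal(): -11332/2107.
I invoke abacus reveal(), → -11332/2107.
Next I call exchanger translate(v=25, u_from=yd, u_to=m), giving 1143/50.
Next I call exchanger translate(v=-96, u_from=K, u_to=C), and get -7383/20.
Invoking exchanger translate(v=83, u_from=MiB, u_to=B), and see 87031808.
Next I call abacus shrink(x=-6), — result: 1310/2107.

Answer: acc=-11332/2107


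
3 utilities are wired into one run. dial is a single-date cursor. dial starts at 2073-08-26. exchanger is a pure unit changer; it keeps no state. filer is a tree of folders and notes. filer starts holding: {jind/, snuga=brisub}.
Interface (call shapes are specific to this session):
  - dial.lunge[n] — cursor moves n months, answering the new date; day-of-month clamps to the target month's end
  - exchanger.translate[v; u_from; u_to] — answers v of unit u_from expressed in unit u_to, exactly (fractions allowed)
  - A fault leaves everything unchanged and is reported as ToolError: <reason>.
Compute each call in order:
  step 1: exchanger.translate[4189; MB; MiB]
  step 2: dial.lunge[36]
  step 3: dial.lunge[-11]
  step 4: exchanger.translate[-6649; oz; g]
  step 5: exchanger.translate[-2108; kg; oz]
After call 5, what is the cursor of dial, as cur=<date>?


# 1. translate(v=4189, u_from=MB, u_to=MiB) => 65453125/16384
# 2. lunge(n=36) => 2076-08-26
# 3. lunge(n=-11) => 2075-09-26
# 4. translate(v=-6649, u_from=oz, u_to=g) => -301593566813/1600000
# 5. translate(v=-2108, u_from=kg, u_to=oz) => -3372800000000/45359237

Answer: cur=2075-09-26


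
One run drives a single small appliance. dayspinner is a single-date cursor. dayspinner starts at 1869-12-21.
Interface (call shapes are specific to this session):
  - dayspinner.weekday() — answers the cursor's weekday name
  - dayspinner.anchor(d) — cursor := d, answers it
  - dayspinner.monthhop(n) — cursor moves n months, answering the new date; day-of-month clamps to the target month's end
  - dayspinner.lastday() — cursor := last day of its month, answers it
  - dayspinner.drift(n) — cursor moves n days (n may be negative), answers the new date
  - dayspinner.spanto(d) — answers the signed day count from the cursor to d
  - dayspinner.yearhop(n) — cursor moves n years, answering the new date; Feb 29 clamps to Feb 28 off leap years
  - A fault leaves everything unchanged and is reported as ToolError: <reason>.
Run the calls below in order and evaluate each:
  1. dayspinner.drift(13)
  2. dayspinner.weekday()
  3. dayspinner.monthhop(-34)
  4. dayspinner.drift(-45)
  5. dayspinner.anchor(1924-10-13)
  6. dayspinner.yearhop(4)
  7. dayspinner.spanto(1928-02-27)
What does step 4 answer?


! 1. dayspinner.drift(n='13') => 1870-01-03
! 2. dayspinner.weekday() => Monday
! 3. dayspinner.monthhop(n='-34') => 1867-03-03
! 4. dayspinner.drift(n='-45') => 1867-01-17
! 5. dayspinner.anchor(d='1924-10-13') => 1924-10-13
! 6. dayspinner.yearhop(n='4') => 1928-10-13
! 7. dayspinner.spanto(d='1928-02-27') => -229

Answer: 1867-01-17


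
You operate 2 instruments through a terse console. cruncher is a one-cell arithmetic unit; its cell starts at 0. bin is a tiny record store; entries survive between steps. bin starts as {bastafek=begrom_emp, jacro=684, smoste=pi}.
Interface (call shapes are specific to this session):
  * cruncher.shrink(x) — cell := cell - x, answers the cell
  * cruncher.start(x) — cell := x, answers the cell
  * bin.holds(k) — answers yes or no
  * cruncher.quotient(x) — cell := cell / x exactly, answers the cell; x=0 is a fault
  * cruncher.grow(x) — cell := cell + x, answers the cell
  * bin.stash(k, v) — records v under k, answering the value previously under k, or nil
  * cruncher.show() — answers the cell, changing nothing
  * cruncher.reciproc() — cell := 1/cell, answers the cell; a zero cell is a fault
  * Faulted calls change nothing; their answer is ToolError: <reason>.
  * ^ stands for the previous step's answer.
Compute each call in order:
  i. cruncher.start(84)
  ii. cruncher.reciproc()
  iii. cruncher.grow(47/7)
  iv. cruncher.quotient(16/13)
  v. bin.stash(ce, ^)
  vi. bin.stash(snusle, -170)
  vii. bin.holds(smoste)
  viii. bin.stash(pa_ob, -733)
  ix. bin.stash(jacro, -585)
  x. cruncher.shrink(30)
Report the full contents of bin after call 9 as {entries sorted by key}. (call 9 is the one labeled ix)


Answer: {bastafek=begrom_emp, ce=7345/1344, jacro=-585, pa_ob=-733, smoste=pi, snusle=-170}

Derivation:
[in] cruncher.start 84
[out] 84
[in] cruncher.reciproc
[out] 1/84
[in] cruncher.grow 47/7
[out] 565/84
[in] cruncher.quotient 16/13
[out] 7345/1344
[in] bin.stash ce ^
[out] nil
[in] bin.stash snusle -170
[out] nil
[in] bin.holds smoste
[out] yes
[in] bin.stash pa_ob -733
[out] nil
[in] bin.stash jacro -585
[out] 684
[in] cruncher.shrink 30
[out] -32975/1344


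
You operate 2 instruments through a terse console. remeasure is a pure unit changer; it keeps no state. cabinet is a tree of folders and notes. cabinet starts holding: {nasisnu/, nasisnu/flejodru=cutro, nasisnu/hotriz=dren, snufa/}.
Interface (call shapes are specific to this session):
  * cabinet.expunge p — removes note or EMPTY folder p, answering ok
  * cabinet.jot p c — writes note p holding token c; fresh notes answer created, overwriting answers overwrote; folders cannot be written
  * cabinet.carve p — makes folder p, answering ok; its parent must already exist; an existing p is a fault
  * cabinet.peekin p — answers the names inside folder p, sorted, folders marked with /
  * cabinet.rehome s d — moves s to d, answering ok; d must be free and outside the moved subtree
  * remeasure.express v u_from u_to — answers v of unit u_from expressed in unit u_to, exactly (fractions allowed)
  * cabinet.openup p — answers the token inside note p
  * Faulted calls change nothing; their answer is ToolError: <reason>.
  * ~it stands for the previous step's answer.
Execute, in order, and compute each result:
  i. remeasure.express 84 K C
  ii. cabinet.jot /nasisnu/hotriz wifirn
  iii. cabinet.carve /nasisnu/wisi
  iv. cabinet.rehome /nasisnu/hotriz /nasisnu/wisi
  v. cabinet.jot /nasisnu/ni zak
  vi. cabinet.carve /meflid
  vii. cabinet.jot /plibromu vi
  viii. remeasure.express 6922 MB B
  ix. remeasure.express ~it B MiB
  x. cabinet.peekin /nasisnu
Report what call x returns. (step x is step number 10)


Answer: [flejodru, hotriz, ni, wisi/]

Derivation:
// remeasure.express(v→84, u_from→K, u_to→C) => -3783/20
// cabinet.jot(p→/nasisnu/hotriz, c→wifirn) => overwrote
// cabinet.carve(p→/nasisnu/wisi) => ok
// cabinet.rehome(s→/nasisnu/hotriz, d→/nasisnu/wisi) => ToolError: exists
// cabinet.jot(p→/nasisnu/ni, c→zak) => created
// cabinet.carve(p→/meflid) => ok
// cabinet.jot(p→/plibromu, c→vi) => created
// remeasure.express(v→6922, u_from→MB, u_to→B) => 6922000000
// remeasure.express(v→~it, u_from→B, u_to→MiB) => 54078125/8192
// cabinet.peekin(p→/nasisnu) => [flejodru, hotriz, ni, wisi/]


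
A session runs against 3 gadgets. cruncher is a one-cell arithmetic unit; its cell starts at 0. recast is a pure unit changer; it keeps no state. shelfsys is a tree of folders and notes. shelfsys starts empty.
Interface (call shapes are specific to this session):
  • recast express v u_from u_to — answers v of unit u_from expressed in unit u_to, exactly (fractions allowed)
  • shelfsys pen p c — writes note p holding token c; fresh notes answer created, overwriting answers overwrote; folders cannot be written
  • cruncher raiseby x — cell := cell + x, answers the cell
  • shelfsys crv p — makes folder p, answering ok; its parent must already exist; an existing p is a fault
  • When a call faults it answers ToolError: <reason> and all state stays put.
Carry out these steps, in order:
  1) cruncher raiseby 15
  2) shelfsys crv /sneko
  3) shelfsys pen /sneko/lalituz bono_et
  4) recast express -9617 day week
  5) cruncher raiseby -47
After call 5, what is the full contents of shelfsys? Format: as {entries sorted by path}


Answer: {sneko/, sneko/lalituz=bono_et}

Derivation:
→ cruncher raiseby(x→15)
← 15
→ shelfsys crv(p→/sneko)
← ok
→ shelfsys pen(p→/sneko/lalituz, c→bono_et)
← created
→ recast express(v→-9617, u_from→day, u_to→week)
← -9617/7
→ cruncher raiseby(x→-47)
← -32


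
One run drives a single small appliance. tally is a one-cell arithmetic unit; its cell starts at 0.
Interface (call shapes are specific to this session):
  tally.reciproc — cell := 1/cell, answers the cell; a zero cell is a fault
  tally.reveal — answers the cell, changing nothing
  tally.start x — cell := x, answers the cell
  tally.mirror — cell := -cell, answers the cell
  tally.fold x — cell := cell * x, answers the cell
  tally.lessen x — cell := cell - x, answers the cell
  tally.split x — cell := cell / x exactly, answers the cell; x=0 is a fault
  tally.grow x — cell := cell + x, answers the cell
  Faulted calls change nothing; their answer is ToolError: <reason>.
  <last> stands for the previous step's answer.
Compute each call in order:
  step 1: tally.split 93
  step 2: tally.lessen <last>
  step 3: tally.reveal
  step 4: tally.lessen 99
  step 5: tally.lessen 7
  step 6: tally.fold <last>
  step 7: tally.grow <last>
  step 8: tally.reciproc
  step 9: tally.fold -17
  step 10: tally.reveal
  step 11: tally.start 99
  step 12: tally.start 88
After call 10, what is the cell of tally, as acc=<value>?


Answer: acc=-17/22472

Derivation:
-- split(x→93) : 0
-- lessen(x→<last>) : 0
-- reveal() : 0
-- lessen(x→99) : -99
-- lessen(x→7) : -106
-- fold(x→<last>) : 11236
-- grow(x→<last>) : 22472
-- reciproc() : 1/22472
-- fold(x→-17) : -17/22472
-- reveal() : -17/22472
-- start(x→99) : 99
-- start(x→88) : 88


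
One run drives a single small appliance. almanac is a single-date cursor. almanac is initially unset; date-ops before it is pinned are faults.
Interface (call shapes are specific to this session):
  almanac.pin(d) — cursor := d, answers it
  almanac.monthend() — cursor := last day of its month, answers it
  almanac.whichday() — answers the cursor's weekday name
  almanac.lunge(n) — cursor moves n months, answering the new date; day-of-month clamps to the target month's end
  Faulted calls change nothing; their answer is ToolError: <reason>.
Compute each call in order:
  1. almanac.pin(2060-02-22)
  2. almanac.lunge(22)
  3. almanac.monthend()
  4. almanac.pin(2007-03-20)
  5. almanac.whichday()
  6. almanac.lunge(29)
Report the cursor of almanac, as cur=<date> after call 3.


Answer: cur=2061-12-31

Derivation:
I invoke pin passing d=2060-02-22, yielding 2060-02-22.
I run lunge passing n=22, giving 2061-12-22.
Calling monthend(), and see 2061-12-31.
Calling pin passing d=2007-03-20, yielding 2007-03-20.
Next I call whichday, yielding Tuesday.
Using lunge passing n=29, and see 2009-08-20.


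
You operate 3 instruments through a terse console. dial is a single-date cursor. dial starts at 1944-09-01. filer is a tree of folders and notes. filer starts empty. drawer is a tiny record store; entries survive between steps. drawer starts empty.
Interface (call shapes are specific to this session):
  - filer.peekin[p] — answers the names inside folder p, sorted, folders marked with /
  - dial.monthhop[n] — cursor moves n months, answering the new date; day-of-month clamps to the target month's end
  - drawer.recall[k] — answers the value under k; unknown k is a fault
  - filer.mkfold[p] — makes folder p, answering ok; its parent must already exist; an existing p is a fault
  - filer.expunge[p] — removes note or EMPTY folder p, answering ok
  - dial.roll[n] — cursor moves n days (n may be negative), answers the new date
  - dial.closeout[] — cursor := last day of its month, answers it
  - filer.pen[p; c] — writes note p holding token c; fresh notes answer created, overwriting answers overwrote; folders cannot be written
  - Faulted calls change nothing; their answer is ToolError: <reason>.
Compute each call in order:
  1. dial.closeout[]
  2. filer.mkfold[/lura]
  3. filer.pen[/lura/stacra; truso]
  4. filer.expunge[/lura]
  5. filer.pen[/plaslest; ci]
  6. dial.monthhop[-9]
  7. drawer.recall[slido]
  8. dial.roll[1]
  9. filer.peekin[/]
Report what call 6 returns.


Answer: 1943-12-30

Derivation:
-- dial.closeout() : 1944-09-30
-- filer.mkfold(p: /lura) : ok
-- filer.pen(p: /lura/stacra, c: truso) : created
-- filer.expunge(p: /lura) : ToolError: not empty
-- filer.pen(p: /plaslest, c: ci) : created
-- dial.monthhop(n: -9) : 1943-12-30
-- drawer.recall(k: slido) : ToolError: no such key slido
-- dial.roll(n: 1) : 1943-12-31
-- filer.peekin(p: /) : [lura/, plaslest]
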